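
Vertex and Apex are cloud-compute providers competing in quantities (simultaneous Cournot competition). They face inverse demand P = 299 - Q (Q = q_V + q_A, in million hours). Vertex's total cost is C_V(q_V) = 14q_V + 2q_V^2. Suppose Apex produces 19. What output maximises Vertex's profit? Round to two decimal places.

44.33

With the rival's output fixed at 19, Vertex's profit is π_V = (299 - 19 - q_V)q_V - (14q_V + 2q_V²) = (280 - q_V)q_V - (14q_V + 2q_V²).
∂π_V/∂q_V = 266 - 6q_V = 0, so q_V = 133/3.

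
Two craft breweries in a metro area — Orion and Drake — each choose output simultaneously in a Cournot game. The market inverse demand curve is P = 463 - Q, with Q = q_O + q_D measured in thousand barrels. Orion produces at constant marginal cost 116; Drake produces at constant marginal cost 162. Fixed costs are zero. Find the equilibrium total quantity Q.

216

Orion's profit: π_O = (463 - Q)q_O - (116q_O). Setting ∂π_O/∂q_O = 0: 347 - 2q_O - (q_D) = 0.
Drake's first-order condition: 301 - 2q_D - (q_O) = 0.
Best responses: q_O = (347 - q_D)/2, q_D = (301 - q_O)/2.
Solving the pair: q_O = 131, q_D = 85.
Total output Q = 131 + 85 = 216.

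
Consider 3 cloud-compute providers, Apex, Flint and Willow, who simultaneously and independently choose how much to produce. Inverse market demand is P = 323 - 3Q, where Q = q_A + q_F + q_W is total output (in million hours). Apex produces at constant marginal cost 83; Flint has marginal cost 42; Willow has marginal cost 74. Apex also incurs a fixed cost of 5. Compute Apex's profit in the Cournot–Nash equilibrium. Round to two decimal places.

747.08

Apex's profit: π_A = (323 - 3Q)q_A - (83q_A). Setting ∂π_A/∂q_A = 0: 240 - 6q_A - 3(q_F + q_W) = 0.
Flint's profit: π_F = (323 - 3Q)q_F - (42q_F). Setting ∂π_F/∂q_F = 0: 281 - 6q_F - 3(q_A + q_W) = 0.
Willow's profit: π_W = (323 - 3Q)q_W - (74q_W). Setting ∂π_W/∂q_W = 0: 249 - 6q_W - 3(q_A + q_F) = 0.
Summing all 3 equations gives 770 − 12Q = 0, hence Q = 385/6.
Back-substituting: q_A = (240 − 385/2)/3 = 95/6, q_F = (281 − 385/2)/3 = 59/2, q_W = (249 − 385/2)/3 = 113/6.
Price P = 323 - 3·(385/6) = 261/2.
Apex's profit: (261/2 - 83)·(95/6) - 5 = 747.0833.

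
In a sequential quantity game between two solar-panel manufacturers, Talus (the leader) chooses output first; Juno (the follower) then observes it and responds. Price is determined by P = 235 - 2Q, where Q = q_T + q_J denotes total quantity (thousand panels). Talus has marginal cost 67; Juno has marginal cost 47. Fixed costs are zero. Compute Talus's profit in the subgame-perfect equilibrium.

1369

The follower Juno best-responds to any q_T: π_J = (235 - 2Q)q_J - 47q_J.
Follower FOC: 188 - 2q_T - 4q_J = 0, so q_J(q_T) = (188 - 2q_T)/4.
The leader anticipates this reaction. Substituting into P = 235 - 2Q gives P = 141 - q_T, so π_T = (141 - q_T)q_T - 67q_T.
The leader's first-order condition 74 - 2q_T = 0 yields q_T = 37.
Then q_J = (188 - 2·37)/4 = 57/2.
Price P = 235 - 2·(131/2) = 104.
Talus's profit: (104 - 67)·37 = 1369.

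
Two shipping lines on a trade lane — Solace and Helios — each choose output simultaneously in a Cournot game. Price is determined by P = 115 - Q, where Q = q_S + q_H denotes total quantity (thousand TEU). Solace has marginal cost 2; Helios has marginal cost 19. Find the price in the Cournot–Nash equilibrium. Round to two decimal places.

45.33

Solace's profit: π_S = (115 - Q)q_S - (2q_S). Setting ∂π_S/∂q_S = 0: 113 - 2q_S - (q_H) = 0.
Helios's profit: π_H = (115 - Q)q_H - (19q_H). Setting ∂π_H/∂q_H = 0: 96 - 2q_H - (q_S) = 0.
Best responses: q_S = (113 - q_H)/2, q_H = (96 - q_S)/2.
Solving the pair: q_S = 130/3, q_H = 79/3.
Total output Q = 209/3, so price P = 115 - 209/3 = 136/3.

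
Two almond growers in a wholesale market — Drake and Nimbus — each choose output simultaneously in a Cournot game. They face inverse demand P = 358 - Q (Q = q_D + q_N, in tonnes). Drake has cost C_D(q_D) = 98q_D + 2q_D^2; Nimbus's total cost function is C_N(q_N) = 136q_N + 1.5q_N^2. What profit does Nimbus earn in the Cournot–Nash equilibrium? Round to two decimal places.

Drake's profit: π_D = (358 - Q)q_D - (98q_D + 2q_D²). Setting ∂π_D/∂q_D = 0: 260 - 6q_D - (q_N) = 0.
Nimbus's profit: π_N = (358 - Q)q_N - (136q_N + (3/2)q_N²). Setting ∂π_N/∂q_N = 0: 222 - 5q_N - (q_D) = 0.
So q_D = (260 - q_N)/6 and q_N = (222 - q_D)/5.
Solving the pair: q_D = 1078/29, q_N = 1072/29.
Price P = 358 - 74.1379 = 283.8621.
Nimbus's profit: 283.8621·(1072/29) - 136·(1072/29) - (3/2)(1072/29)² = 3416.1237.

3416.12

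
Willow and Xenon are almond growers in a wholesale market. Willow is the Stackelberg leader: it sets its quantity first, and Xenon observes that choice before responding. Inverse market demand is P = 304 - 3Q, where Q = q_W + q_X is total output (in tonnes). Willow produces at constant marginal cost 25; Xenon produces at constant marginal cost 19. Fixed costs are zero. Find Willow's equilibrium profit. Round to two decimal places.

3105.38

Solve by backward induction. Given q_W, the follower Xenon maximises π_X = (304 - 3q_W - 3q_X)q_X - 19q_X.
Setting the follower's marginal profit to zero, 285 - 3q_W - 6q_X = 0, i.e. q_X = (285 - 3q_W)/6.
Willow substitutes q_X(q_W) into its own profit: π_W = q_W(304 - 3q_W - (285 - 3q_W)/2) - 25q_W = (323/2 - (3/2)q_W)q_W - 25q_W.
Maximising: ∂π_W/∂q_W = 273/2 - 3q_W = 0, giving q_W = 91/2.
Then q_X = (285 - 3·(91/2))/6 = 99/4.
Price P = 304 - 3·(281/4) = 373/4.
Willow's profit: (373/4 - 25)·(91/2) = 3105.3750.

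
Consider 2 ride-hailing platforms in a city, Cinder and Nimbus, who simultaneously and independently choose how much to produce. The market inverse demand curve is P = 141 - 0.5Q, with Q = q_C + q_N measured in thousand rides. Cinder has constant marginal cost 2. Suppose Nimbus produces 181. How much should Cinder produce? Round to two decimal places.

With the rival's output fixed at 181, Cinder's profit is π_C = (141 - (1/2)·181 - (1/2)q_C)q_C - (2q_C) = (101/2 - (1/2)q_C)q_C - (2q_C).
∂π_C/∂q_C = 97/2 - q_C = 0, so q_C = 97/2.

48.50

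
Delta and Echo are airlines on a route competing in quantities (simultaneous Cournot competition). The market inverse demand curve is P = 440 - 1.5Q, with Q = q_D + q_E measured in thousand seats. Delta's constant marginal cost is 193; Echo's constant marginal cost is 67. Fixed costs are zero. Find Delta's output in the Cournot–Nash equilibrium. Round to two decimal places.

26.89

Delta's profit: π_D = (440 - 1.5Q)q_D - (193q_D). Setting ∂π_D/∂q_D = 0: 247 - 3q_D - (3/2)(q_E) = 0.
Echo's first-order condition: 373 - 3q_E - (3/2)(q_D) = 0.
Best responses: q_D = (247 - (3/2)q_E)/3, q_E = (373 - (3/2)q_D)/3.
Substituting one into the other gives q_D = 242/9 and q_E = 998/9.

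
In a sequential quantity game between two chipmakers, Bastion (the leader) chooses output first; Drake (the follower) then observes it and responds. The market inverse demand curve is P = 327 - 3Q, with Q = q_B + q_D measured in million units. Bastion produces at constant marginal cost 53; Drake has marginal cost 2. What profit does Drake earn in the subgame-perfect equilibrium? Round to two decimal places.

Solve by backward induction. Given q_B, the follower Drake maximises π_D = (327 - 3q_B - 3q_D)q_D - 2q_D.
∂π_D/∂q_D = 325 - 3q_B - 6q_D = 0 gives the reaction function q_D = (325 - 3q_B)/6.
The leader anticipates this reaction. Substituting into P = 327 - 3Q gives P = 329/2 - (3/2)q_B, so π_B = (329/2 - (3/2)q_B)q_B - 53q_B.
Maximising: ∂π_B/∂q_B = 223/2 - 3q_B = 0, giving q_B = 223/6.
Then q_D = (325 - 3·(223/6))/6 = 427/12.
Price P = 327 - 3·(291/4) = 435/4.
Drake's profit: (435/4 - 2)·(427/12) = 3798.5208.

3798.52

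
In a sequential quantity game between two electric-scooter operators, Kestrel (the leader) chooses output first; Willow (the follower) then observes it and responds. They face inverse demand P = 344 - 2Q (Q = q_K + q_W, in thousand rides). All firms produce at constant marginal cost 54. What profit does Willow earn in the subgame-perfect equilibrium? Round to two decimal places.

Solve by backward induction. Given q_K, the follower Willow maximises π_W = (344 - 2q_K - 2q_W)q_W - 54q_W.
Setting the follower's marginal profit to zero, 290 - 2q_K - 4q_W = 0, i.e. q_W = (290 - 2q_K)/4.
Kestrel substitutes q_W(q_K) into its own profit: π_K = q_K(344 - 2q_K - (290 - 2q_K)/2) - 54q_K = (199 - q_K)q_K - 54q_K.
Leader FOC: 145 - 2q_K = 0, so q_K = 145/2.
Then q_W = (290 - 2·(145/2))/4 = 145/4.
Price P = 344 - 2·(435/4) = 253/2.
Willow's profit: (253/2 - 54)·(145/4) = 2628.1250.

2628.13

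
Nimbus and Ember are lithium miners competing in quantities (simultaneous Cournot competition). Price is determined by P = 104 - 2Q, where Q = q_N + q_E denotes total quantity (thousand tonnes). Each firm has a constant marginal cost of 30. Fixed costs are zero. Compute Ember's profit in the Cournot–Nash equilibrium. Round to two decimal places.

A representative firm's profit is π_i = q_i(104 - 2Q) - 30q_i.
First-order condition (treating rivals' output as given): 74 - 4q_i - 2q_j = 0.
With identical firms every q_j equals q_i, so q_j = q_i and 74 = 6q_i, giving q_i = 37/3.
Price P = 104 - 2·(74/3) = 164/3.
Ember's profit: (164/3 - 30)·(37/3) = 304.2222.

304.22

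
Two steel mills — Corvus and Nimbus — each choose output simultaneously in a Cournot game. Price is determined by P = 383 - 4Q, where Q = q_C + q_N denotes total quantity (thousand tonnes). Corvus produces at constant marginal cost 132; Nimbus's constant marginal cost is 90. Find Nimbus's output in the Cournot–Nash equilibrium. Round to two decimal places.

27.92

Corvus's profit: π_C = (383 - 4Q)q_C - (132q_C). Setting ∂π_C/∂q_C = 0: 251 - 8q_C - 4(q_N) = 0.
Nimbus's first-order condition: 293 - 8q_N - 4(q_C) = 0.
Rearranging gives the reaction functions q_C = (251 - 4q_N)/8 and q_N = (293 - 4q_C)/8.
Substituting one into the other gives q_C = 209/12 and q_N = 335/12.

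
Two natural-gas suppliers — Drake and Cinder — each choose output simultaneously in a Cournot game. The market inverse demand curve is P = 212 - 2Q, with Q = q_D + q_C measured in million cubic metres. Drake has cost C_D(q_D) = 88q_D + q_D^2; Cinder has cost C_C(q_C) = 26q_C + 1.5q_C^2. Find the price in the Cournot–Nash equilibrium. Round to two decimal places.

140.21

Drake's profit: π_D = (212 - 2Q)q_D - (88q_D + q_D²). Setting ∂π_D/∂q_D = 0: 124 - 6q_D - 2(q_C) = 0.
Cinder's first-order condition: 186 - 7q_C - 2(q_D) = 0.
Best responses: q_D = (124 - 2q_C)/6, q_C = (186 - 2q_D)/7.
Substituting one into the other gives q_D = 248/19 and q_C = 434/19.
Total output Q = 682/19, so price P = 212 - 2·(682/19) = 140.2105.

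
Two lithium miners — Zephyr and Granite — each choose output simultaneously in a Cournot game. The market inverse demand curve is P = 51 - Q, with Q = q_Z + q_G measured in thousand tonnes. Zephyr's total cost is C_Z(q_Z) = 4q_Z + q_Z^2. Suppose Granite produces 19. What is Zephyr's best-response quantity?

7

With the rival's output fixed at 19, Zephyr's profit is π_Z = (51 - 19 - q_Z)q_Z - (4q_Z + q_Z²) = (32 - q_Z)q_Z - (4q_Z + q_Z²).
∂π_Z/∂q_Z = 28 - 4q_Z = 0, so q_Z = 7.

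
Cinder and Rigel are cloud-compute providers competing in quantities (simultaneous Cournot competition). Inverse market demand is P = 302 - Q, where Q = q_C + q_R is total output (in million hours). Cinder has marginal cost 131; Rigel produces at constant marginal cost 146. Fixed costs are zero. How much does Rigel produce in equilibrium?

Cinder's profit: π_C = (302 - Q)q_C - (131q_C). Setting ∂π_C/∂q_C = 0: 171 - 2q_C - (q_R) = 0.
Rigel's profit: π_R = (302 - Q)q_R - (146q_R). Setting ∂π_R/∂q_R = 0: 156 - 2q_R - (q_C) = 0.
So q_C = (171 - q_R)/2 and q_R = (156 - q_C)/2.
Solving the pair: q_C = 62, q_R = 47.

47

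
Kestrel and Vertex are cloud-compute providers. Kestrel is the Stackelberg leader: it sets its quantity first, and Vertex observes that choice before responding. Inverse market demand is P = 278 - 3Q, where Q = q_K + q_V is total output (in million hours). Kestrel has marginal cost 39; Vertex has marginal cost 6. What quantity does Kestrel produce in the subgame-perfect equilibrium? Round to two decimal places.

The follower Vertex best-responds to any q_K: π_V = (278 - 3Q)q_V - 6q_V.
Setting the follower's marginal profit to zero, 272 - 3q_K - 6q_V = 0, i.e. q_V = (272 - 3q_K)/6.
The leader anticipates this reaction. Substituting into P = 278 - 3Q gives P = 142 - (3/2)q_K, so π_K = (142 - (3/2)q_K)q_K - 39q_K.
Leader FOC: 103 - 3q_K = 0, so q_K = 103/3.
Then q_V = (272 - 3·(103/3))/6 = 169/6.

34.33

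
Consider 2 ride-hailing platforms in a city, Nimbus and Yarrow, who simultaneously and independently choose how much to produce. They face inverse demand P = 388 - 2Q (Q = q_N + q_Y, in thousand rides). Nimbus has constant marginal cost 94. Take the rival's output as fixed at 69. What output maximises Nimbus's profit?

With the rival's output fixed at 69, Nimbus's profit is π_N = (388 - 2·69 - 2q_N)q_N - (94q_N) = (250 - 2q_N)q_N - (94q_N).
∂π_N/∂q_N = 156 - 4q_N = 0, so q_N = 39.

39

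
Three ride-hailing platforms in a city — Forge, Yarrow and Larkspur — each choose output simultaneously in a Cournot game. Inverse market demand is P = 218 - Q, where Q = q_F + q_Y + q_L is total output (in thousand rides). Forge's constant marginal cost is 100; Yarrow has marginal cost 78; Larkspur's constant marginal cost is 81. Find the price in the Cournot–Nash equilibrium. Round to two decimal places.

Forge's profit: π_F = (218 - Q)q_F - (100q_F). Setting ∂π_F/∂q_F = 0: 118 - 2q_F - (q_Y + q_L) = 0.
Yarrow's first-order condition: 140 - 2q_Y - (q_F + q_L) = 0.
Larkspur's first-order condition: 137 - 2q_L - (q_F + q_Y) = 0.
Adding the 3 conditions: 395 − 2Q − 2Q = 0, i.e. Q = 395/4.
Back-substituting: q_F = (118 − 395/4) = 77/4, q_Y = (140 − 395/4) = 165/4, q_L = (137 − 395/4) = 153/4.
Total output Q = 395/4, so price P = 218 - 395/4 = 477/4.

119.25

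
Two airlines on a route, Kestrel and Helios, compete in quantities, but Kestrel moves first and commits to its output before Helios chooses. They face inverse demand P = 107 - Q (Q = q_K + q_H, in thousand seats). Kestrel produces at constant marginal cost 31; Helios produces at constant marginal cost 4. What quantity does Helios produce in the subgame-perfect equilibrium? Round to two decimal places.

39.25

Solve by backward induction. Given q_K, the follower Helios maximises π_H = (107 - q_K - q_H)q_H - 4q_H.
Setting the follower's marginal profit to zero, 103 - q_K - 2q_H = 0, i.e. q_H = (103 - q_K)/2.
Kestrel substitutes q_H(q_K) into its own profit: π_K = q_K(107 - q_K - (103 - q_K)/2) - 31q_K = (111/2 - (1/2)q_K)q_K - 31q_K.
The leader's first-order condition 49/2 - q_K = 0 yields q_K = 49/2.
Then q_H = (103 - 49/2)/2 = 157/4.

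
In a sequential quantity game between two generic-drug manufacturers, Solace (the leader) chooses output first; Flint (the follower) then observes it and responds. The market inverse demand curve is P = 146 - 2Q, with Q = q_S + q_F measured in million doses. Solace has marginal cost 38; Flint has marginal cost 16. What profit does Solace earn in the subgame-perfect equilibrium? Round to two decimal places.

462.25

Solve by backward induction. Given q_S, the follower Flint maximises π_F = (146 - 2q_S - 2q_F)q_F - 16q_F.
Follower FOC: 130 - 2q_S - 4q_F = 0, so q_F(q_S) = (130 - 2q_S)/4.
Solace substitutes q_F(q_S) into its own profit: π_S = q_S(146 - 2q_S - (130 - 2q_S)/2) - 38q_S = (81 - q_S)q_S - 38q_S.
Maximising: ∂π_S/∂q_S = 43 - 2q_S = 0, giving q_S = 43/2.
Then q_F = (130 - 2·(43/2))/4 = 87/4.
Price P = 146 - 2·(173/4) = 119/2.
Solace's profit: (119/2 - 38)·(43/2) = 1849/4.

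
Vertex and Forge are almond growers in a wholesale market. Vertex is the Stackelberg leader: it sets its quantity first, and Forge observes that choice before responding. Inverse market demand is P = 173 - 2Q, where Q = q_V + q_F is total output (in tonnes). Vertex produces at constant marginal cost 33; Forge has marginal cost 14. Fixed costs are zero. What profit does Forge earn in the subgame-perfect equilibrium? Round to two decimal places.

1212.78

Solve by backward induction. Given q_V, the follower Forge maximises π_F = (173 - 2q_V - 2q_F)q_F - 14q_F.
∂π_F/∂q_F = 159 - 2q_V - 4q_F = 0 gives the reaction function q_F = (159 - 2q_V)/4.
The leader anticipates this reaction. Substituting into P = 173 - 2Q gives P = 187/2 - q_V, so π_V = (187/2 - q_V)q_V - 33q_V.
Maximising: ∂π_V/∂q_V = 121/2 - 2q_V = 0, giving q_V = 121/4.
Then q_F = (159 - 2·(121/4))/4 = 197/8.
Price P = 173 - 2·(439/8) = 253/4.
Forge's profit: (253/4 - 14)·(197/8) = 1212.7813.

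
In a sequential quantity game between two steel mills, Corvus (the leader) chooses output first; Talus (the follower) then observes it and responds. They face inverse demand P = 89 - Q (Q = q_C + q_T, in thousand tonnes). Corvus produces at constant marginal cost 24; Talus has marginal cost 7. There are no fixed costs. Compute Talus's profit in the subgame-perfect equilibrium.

841

The follower Talus best-responds to any q_C: π_T = (89 - Q)q_T - 7q_T.
∂π_T/∂q_T = 82 - q_C - 2q_T = 0 gives the reaction function q_T = (82 - q_C)/2.
Corvus substitutes q_T(q_C) into its own profit: π_C = q_C(89 - q_C - (82 - q_C)/2) - 24q_C = (48 - (1/2)q_C)q_C - 24q_C.
Maximising: ∂π_C/∂q_C = 24 - q_C = 0, giving q_C = 24.
Then q_T = (82 - 24)/2 = 29.
Price P = 89 - 53 = 36.
Talus's profit: (36 - 7)·29 = 841.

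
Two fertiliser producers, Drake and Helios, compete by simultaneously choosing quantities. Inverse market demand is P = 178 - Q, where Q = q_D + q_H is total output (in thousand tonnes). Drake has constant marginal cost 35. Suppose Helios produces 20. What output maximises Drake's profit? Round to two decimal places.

With the rival's output fixed at 20, Drake's profit is π_D = (178 - 20 - q_D)q_D - (35q_D) = (158 - q_D)q_D - (35q_D).
∂π_D/∂q_D = 123 - 2q_D = 0, so q_D = 123/2.

61.50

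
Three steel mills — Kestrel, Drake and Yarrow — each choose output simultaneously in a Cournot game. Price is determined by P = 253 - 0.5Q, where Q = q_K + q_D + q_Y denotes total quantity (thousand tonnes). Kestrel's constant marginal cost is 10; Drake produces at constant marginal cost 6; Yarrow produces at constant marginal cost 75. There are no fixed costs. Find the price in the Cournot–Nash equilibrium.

86

Kestrel's profit: π_K = (253 - 0.5Q)q_K - (10q_K). Setting ∂π_K/∂q_K = 0: 243 - q_K - (1/2)(q_D + q_Y) = 0.
Drake's profit: π_D = (253 - 0.5Q)q_D - (6q_D). Setting ∂π_D/∂q_D = 0: 247 - q_D - (1/2)(q_K + q_Y) = 0.
Yarrow's first-order condition: 178 - q_Y - (1/2)(q_K + q_D) = 0.
Adding the 3 first-order conditions: 668 − 2Q = 0, so Q = 334.
Back-substituting: q_K = (243 − 167)/(1/2) = 152, q_D = (247 − 167)/(1/2) = 160, q_Y = (178 − 167)/(1/2) = 22.
Total output Q = 334, so price P = 253 - (1/2)·334 = 86.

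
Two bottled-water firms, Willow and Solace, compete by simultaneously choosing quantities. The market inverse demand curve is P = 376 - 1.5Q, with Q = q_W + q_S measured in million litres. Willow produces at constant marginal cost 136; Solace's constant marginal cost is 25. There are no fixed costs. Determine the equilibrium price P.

Willow's profit: π_W = (376 - 1.5Q)q_W - (136q_W). Setting ∂π_W/∂q_W = 0: 240 - 3q_W - (3/2)(q_S) = 0.
Solace's first-order condition: 351 - 3q_S - (3/2)(q_W) = 0.
Best responses: q_W = (240 - (3/2)q_S)/3, q_S = (351 - (3/2)q_W)/3.
Substituting one into the other gives q_W = 86/3 and q_S = 308/3.
Total output Q = 394/3, so price P = 376 - (3/2)·(394/3) = 179.

179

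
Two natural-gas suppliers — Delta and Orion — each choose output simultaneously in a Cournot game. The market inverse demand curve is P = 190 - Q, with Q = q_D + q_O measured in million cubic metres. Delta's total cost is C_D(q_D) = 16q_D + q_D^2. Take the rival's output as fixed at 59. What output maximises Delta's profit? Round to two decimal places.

With the rival's output fixed at 59, Delta's profit is π_D = (190 - 59 - q_D)q_D - (16q_D + q_D²) = (131 - q_D)q_D - (16q_D + q_D²).
∂π_D/∂q_D = 115 - 4q_D = 0, so q_D = 115/4.

28.75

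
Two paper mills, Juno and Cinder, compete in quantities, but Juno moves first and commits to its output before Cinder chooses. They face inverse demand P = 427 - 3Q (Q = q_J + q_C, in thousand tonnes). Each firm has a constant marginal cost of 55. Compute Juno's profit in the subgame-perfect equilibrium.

The follower Cinder best-responds to any q_J: π_C = (427 - 3Q)q_C - 55q_C.
Setting the follower's marginal profit to zero, 372 - 3q_J - 6q_C = 0, i.e. q_C = (372 - 3q_J)/6.
The leader anticipates this reaction. Substituting into P = 427 - 3Q gives P = 241 - (3/2)q_J, so π_J = (241 - (3/2)q_J)q_J - 55q_J.
Leader FOC: 186 - 3q_J = 0, so q_J = 62.
Then q_C = (372 - 3·62)/6 = 31.
Price P = 427 - 3·93 = 148.
Juno's profit: (148 - 55)·62 = 5766.

5766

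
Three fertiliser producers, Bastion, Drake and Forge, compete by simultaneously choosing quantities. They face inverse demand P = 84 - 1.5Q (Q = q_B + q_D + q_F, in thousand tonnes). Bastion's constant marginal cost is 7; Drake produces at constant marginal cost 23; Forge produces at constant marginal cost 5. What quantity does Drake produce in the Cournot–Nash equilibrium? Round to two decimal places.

4.50

Bastion's profit: π_B = (84 - 1.5Q)q_B - (7q_B). Setting ∂π_B/∂q_B = 0: 77 - 3q_B - (3/2)(q_D + q_F) = 0.
Drake's first-order condition: 61 - 3q_D - (3/2)(q_B + q_F) = 0.
Forge's first-order condition: 79 - 3q_F - (3/2)(q_B + q_D) = 0.
Adding the 3 first-order conditions: 217 − 6Q = 0, so Q = 217/6.
Back-substituting: q_B = (77 − 217/4)/(3/2) = 91/6, q_D = (61 − 217/4)/(3/2) = 9/2, q_F = (79 − 217/4)/(3/2) = 33/2.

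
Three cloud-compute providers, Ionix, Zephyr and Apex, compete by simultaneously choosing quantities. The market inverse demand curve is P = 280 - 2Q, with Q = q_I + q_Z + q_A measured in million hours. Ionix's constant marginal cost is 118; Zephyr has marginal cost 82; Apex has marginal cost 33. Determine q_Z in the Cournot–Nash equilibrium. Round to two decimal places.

Ionix's profit: π_I = (280 - 2Q)q_I - (118q_I). Setting ∂π_I/∂q_I = 0: 162 - 4q_I - 2(q_Z + q_A) = 0.
Zephyr's first-order condition: 198 - 4q_Z - 2(q_I + q_A) = 0.
Apex's first-order condition: 247 - 4q_A - 2(q_I + q_Z) = 0.
Adding the 3 first-order conditions: 607 − 8Q = 0, so Q = 607/8.
Back-substituting: q_I = (162 − 607/4)/2 = 41/8, q_Z = (198 − 607/4)/2 = 185/8, q_A = (247 − 607/4)/2 = 381/8.

23.13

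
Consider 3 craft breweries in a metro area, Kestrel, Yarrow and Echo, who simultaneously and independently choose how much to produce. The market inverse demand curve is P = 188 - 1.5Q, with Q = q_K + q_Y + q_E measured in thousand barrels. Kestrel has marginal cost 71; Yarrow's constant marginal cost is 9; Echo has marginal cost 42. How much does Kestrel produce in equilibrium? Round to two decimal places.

4.33

Kestrel's profit: π_K = (188 - 1.5Q)q_K - (71q_K). Setting ∂π_K/∂q_K = 0: 117 - 3q_K - (3/2)(q_Y + q_E) = 0.
Yarrow's first-order condition: 179 - 3q_Y - (3/2)(q_K + q_E) = 0.
Echo's first-order condition: 146 - 3q_E - (3/2)(q_K + q_Y) = 0.
Adding the 3 first-order conditions: 442 − 6Q = 0, so Q = 221/3.
Back-substituting: q_K = (117 − 221/2)/(3/2) = 13/3, q_Y = (179 − 221/2)/(3/2) = 137/3, q_E = (146 − 221/2)/(3/2) = 71/3.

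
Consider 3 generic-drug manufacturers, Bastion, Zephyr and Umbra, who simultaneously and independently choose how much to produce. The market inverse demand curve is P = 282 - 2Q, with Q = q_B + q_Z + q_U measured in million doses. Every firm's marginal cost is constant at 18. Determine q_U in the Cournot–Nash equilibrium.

33

Each firm earns π_i = (282 - 2Q)q_i - 18q_i.
Setting ∂π_i/∂q_i = 0 with rivals' quantities fixed: 264 - 4q_i - 2·Σ_{j≠i} q_j = 0.
By symmetry each firm produces the same amount; substituting Σ_{j≠i} q_j = 2q_i yields q_i = 264/8 = 33.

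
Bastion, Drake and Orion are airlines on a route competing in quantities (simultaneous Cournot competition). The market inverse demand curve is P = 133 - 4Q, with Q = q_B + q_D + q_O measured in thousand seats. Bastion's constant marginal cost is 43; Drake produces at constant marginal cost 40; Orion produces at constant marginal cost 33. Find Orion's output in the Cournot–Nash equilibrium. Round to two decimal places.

7.31

Bastion's profit: π_B = (133 - 4Q)q_B - (43q_B). Setting ∂π_B/∂q_B = 0: 90 - 8q_B - 4(q_D + q_O) = 0.
Drake's profit: π_D = (133 - 4Q)q_D - (40q_D). Setting ∂π_D/∂q_D = 0: 93 - 8q_D - 4(q_B + q_O) = 0.
Orion's first-order condition: 100 - 8q_O - 4(q_B + q_D) = 0.
Adding the 3 conditions: 283 − 8Q − 8Q = 0, i.e. Q = 283/16.
Back-substituting: q_B = (90 − 283/4)/4 = 77/16, q_D = (93 − 283/4)/4 = 89/16, q_O = (100 − 283/4)/4 = 117/16.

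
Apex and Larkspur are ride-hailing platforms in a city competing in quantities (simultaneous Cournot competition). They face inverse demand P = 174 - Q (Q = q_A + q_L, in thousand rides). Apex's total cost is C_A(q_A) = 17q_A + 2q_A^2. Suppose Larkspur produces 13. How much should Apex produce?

24

With the rival's output fixed at 13, Apex's profit is π_A = (174 - 13 - q_A)q_A - (17q_A + 2q_A²) = (161 - q_A)q_A - (17q_A + 2q_A²).
∂π_A/∂q_A = 144 - 6q_A = 0, so q_A = 24.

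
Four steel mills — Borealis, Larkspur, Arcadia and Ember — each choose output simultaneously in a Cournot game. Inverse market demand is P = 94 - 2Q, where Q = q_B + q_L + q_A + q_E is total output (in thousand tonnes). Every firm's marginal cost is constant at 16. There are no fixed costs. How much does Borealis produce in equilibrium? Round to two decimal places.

7.80

A representative firm's profit is π_i = q_i(94 - 2Q) - 16q_i.
Setting ∂π_i/∂q_i = 0 with rivals' quantities fixed: 78 - 4q_i - 2·Σ_{j≠i} q_j = 0.
With identical firms every q_j equals q_i, so Σ_{j≠i} q_j = 3q_i and 78 = 10q_i, giving q_i = 39/5.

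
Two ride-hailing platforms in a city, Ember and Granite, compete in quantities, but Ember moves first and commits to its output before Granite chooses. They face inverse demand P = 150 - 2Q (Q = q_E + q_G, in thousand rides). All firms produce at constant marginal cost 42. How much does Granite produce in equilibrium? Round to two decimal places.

The follower Granite best-responds to any q_E: π_G = (150 - 2Q)q_G - 42q_G.
∂π_G/∂q_G = 108 - 2q_E - 4q_G = 0 gives the reaction function q_G = (108 - 2q_E)/4.
The leader anticipates this reaction. Substituting into P = 150 - 2Q gives P = 96 - q_E, so π_E = (96 - q_E)q_E - 42q_E.
Leader FOC: 54 - 2q_E = 0, so q_E = 27.
Then q_G = (108 - 2·27)/4 = 27/2.

13.50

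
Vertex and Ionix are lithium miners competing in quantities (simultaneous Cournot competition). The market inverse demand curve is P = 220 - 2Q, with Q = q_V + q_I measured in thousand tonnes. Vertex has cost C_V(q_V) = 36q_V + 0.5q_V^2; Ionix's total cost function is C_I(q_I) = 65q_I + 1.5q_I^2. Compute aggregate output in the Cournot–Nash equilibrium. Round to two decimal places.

Vertex's profit: π_V = (220 - 2Q)q_V - (36q_V + (1/2)q_V²). Setting ∂π_V/∂q_V = 0: 184 - 5q_V - 2(q_I) = 0.
Ionix's profit: π_I = (220 - 2Q)q_I - (65q_I + (3/2)q_I²). Setting ∂π_I/∂q_I = 0: 155 - 7q_I - 2(q_V) = 0.
Best responses: q_V = (184 - 2q_I)/5, q_I = (155 - 2q_V)/7.
Solving the pair: q_V = 978/31, q_I = 407/31.
Total output Q = 978/31 + 407/31 = 1385/31.

44.68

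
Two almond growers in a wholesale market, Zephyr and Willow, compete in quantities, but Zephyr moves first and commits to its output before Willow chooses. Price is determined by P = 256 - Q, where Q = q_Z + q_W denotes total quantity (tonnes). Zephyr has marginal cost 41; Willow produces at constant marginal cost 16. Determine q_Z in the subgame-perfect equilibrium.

95

Solve by backward induction. Given q_Z, the follower Willow maximises π_W = (256 - q_Z - q_W)q_W - 16q_W.
Setting the follower's marginal profit to zero, 240 - q_Z - 2q_W = 0, i.e. q_W = (240 - q_Z)/2.
Zephyr substitutes q_W(q_Z) into its own profit: π_Z = q_Z(256 - q_Z - (240 - q_Z)/2) - 41q_Z = (136 - (1/2)q_Z)q_Z - 41q_Z.
Leader FOC: 95 - q_Z = 0, so q_Z = 95.
Then q_W = (240 - 95)/2 = 145/2.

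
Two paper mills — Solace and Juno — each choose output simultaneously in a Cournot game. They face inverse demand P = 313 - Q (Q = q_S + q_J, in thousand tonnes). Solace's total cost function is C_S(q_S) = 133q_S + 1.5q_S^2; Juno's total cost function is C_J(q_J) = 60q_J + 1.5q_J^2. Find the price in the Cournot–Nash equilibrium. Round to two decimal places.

Solace's profit: π_S = (313 - Q)q_S - (133q_S + (3/2)q_S²). Setting ∂π_S/∂q_S = 0: 180 - 5q_S - (q_J) = 0.
Juno's first-order condition: 253 - 5q_J - (q_S) = 0.
Rearranging gives the reaction functions q_S = (180 - q_J)/5 and q_J = (253 - q_S)/5.
Solving the pair: q_S = 647/24, q_J = 1085/24.
Total output Q = 433/6, so price P = 313 - 433/6 = 1445/6.

240.83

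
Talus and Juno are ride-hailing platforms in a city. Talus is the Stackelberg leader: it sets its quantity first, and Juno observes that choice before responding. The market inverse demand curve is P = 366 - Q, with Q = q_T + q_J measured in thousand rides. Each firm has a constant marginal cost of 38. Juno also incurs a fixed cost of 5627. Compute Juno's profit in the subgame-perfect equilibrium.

1097

The follower Juno best-responds to any q_T: π_J = (366 - Q)q_J - 38q_J.
∂π_J/∂q_J = 328 - q_T - 2q_J = 0 gives the reaction function q_J = (328 - q_T)/2.
The leader anticipates this reaction. Substituting into P = 366 - Q gives P = 202 - (1/2)q_T, so π_T = (202 - (1/2)q_T)q_T - 38q_T.
Maximising: ∂π_T/∂q_T = 164 - q_T = 0, giving q_T = 164.
Then q_J = (328 - 164)/2 = 82.
Price P = 366 - 246 = 120.
Juno's profit: (120 - 38)·82 - 5627 = 1097.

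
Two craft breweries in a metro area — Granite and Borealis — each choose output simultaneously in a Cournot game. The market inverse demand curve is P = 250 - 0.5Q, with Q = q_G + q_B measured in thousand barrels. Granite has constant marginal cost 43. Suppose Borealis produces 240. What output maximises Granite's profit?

87

With the rival's output fixed at 240, Granite's profit is π_G = (250 - (1/2)·240 - (1/2)q_G)q_G - (43q_G) = (130 - (1/2)q_G)q_G - (43q_G).
∂π_G/∂q_G = 87 - q_G = 0, so q_G = 87.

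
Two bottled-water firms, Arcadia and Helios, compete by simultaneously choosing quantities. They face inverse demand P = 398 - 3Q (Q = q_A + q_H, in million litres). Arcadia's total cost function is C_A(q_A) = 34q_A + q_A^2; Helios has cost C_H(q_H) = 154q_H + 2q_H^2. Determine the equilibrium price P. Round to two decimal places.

238.79

Arcadia's profit: π_A = (398 - 3Q)q_A - (34q_A + q_A²). Setting ∂π_A/∂q_A = 0: 364 - 8q_A - 3(q_H) = 0.
Helios's profit: π_H = (398 - 3Q)q_H - (154q_H + 2q_H²). Setting ∂π_H/∂q_H = 0: 244 - 10q_H - 3(q_A) = 0.
Best responses: q_A = (364 - 3q_H)/8, q_H = (244 - 3q_A)/10.
Substituting one into the other gives q_A = 40.9577 and q_H = 860/71.
Total output Q = 53.0704, so price P = 398 - 3·53.0704 = 238.7887.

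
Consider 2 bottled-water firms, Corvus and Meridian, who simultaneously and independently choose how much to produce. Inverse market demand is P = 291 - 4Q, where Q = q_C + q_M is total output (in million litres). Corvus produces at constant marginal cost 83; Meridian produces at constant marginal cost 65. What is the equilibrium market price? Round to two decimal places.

Corvus's profit: π_C = (291 - 4Q)q_C - (83q_C). Setting ∂π_C/∂q_C = 0: 208 - 8q_C - 4(q_M) = 0.
Meridian's profit: π_M = (291 - 4Q)q_M - (65q_M). Setting ∂π_M/∂q_M = 0: 226 - 8q_M - 4(q_C) = 0.
So q_C = (208 - 4q_M)/8 and q_M = (226 - 4q_C)/8.
Solving the pair: q_C = 95/6, q_M = 61/3.
Total output Q = 217/6, so price P = 291 - 4·(217/6) = 439/3.

146.33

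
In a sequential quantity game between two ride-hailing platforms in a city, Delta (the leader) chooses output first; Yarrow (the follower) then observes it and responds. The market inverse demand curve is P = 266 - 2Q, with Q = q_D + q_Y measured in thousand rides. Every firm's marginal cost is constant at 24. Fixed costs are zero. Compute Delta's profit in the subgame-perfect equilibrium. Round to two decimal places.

3660.25

Solve by backward induction. Given q_D, the follower Yarrow maximises π_Y = (266 - 2q_D - 2q_Y)q_Y - 24q_Y.
∂π_Y/∂q_Y = 242 - 2q_D - 4q_Y = 0 gives the reaction function q_Y = (242 - 2q_D)/4.
The leader anticipates this reaction. Substituting into P = 266 - 2Q gives P = 145 - q_D, so π_D = (145 - q_D)q_D - 24q_D.
Maximising: ∂π_D/∂q_D = 121 - 2q_D = 0, giving q_D = 121/2.
Then q_Y = (242 - 2·(121/2))/4 = 121/4.
Price P = 266 - 2·(363/4) = 169/2.
Delta's profit: (169/2 - 24)·(121/2) = 3660.2500.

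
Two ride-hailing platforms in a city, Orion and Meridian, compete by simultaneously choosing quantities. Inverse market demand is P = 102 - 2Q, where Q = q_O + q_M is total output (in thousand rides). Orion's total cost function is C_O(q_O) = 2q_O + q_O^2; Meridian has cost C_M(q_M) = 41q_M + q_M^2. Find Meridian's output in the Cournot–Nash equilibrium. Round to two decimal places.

5.19

Orion's profit: π_O = (102 - 2Q)q_O - (2q_O + q_O²). Setting ∂π_O/∂q_O = 0: 100 - 6q_O - 2(q_M) = 0.
Meridian's profit: π_M = (102 - 2Q)q_M - (41q_M + q_M²). Setting ∂π_M/∂q_M = 0: 61 - 6q_M - 2(q_O) = 0.
Rearranging gives the reaction functions q_O = (100 - 2q_M)/6 and q_M = (61 - 2q_O)/6.
Solving the pair: q_O = 239/16, q_M = 83/16.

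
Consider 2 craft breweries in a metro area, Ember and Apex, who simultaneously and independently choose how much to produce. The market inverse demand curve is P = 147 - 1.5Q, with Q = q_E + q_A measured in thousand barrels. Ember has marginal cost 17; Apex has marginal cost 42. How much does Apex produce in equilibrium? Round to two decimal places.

17.78

Ember's profit: π_E = (147 - 1.5Q)q_E - (17q_E). Setting ∂π_E/∂q_E = 0: 130 - 3q_E - (3/2)(q_A) = 0.
Apex's first-order condition: 105 - 3q_A - (3/2)(q_E) = 0.
So q_E = (130 - (3/2)q_A)/3 and q_A = (105 - (3/2)q_E)/3.
Solving the pair: q_E = 310/9, q_A = 160/9.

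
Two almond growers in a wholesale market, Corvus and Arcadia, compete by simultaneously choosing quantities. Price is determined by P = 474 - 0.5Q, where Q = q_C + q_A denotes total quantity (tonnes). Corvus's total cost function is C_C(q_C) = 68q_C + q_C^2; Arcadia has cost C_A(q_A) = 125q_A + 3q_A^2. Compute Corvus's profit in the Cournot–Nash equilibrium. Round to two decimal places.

Corvus's profit: π_C = (474 - 0.5Q)q_C - (68q_C + q_C²). Setting ∂π_C/∂q_C = 0: 406 - 3q_C - (1/2)(q_A) = 0.
Arcadia's first-order condition: 349 - 7q_A - (1/2)(q_C) = 0.
Best responses: q_C = (406 - (1/2)q_A)/3, q_A = (349 - (1/2)q_C)/7.
Solving the pair: q_C = 128.5542, q_A = 40.6747.
Price P = 474 - (1/2)·169.2289 = 389.3855.
Corvus's profit: 389.3855·128.5542 - 68·128.5542 - 128.5542² = 24789.2800.

24789.28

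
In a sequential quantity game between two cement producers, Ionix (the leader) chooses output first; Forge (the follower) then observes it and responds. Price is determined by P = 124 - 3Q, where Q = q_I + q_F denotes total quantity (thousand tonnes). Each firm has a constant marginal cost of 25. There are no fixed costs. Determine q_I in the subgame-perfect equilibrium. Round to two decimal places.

16.50

The follower Forge best-responds to any q_I: π_F = (124 - 3Q)q_F - 25q_F.
Follower FOC: 99 - 3q_I - 6q_F = 0, so q_F(q_I) = (99 - 3q_I)/6.
Ionix substitutes q_F(q_I) into its own profit: π_I = q_I(124 - 3q_I - (99 - 3q_I)/2) - 25q_I = (149/2 - (3/2)q_I)q_I - 25q_I.
The leader's first-order condition 99/2 - 3q_I = 0 yields q_I = 33/2.
Then q_F = (99 - 3·(33/2))/6 = 33/4.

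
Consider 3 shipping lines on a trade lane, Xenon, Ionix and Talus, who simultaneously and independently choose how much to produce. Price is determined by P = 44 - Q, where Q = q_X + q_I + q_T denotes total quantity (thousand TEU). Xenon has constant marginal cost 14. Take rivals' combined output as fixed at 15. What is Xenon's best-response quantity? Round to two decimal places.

7.50

With rivals' combined output fixed at 15, Xenon's profit is π_X = (44 - 15 - q_X)q_X - (14q_X) = (29 - q_X)q_X - (14q_X).
∂π_X/∂q_X = 15 - 2q_X = 0, so q_X = 15/2.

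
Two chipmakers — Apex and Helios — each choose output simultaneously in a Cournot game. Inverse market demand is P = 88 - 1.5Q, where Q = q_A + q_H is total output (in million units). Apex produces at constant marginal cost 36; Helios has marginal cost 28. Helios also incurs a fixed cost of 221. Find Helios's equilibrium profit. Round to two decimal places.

121.52

Apex's profit: π_A = (88 - 1.5Q)q_A - (36q_A). Setting ∂π_A/∂q_A = 0: 52 - 3q_A - (3/2)(q_H) = 0.
Helios's profit: π_H = (88 - 1.5Q)q_H - (28q_H). Setting ∂π_H/∂q_H = 0: 60 - 3q_H - (3/2)(q_A) = 0.
So q_A = (52 - (3/2)q_H)/3 and q_H = (60 - (3/2)q_A)/3.
Substituting one into the other gives q_A = 88/9 and q_H = 136/9.
Price P = 88 - (3/2)·(224/9) = 152/3.
Helios's profit: (152/3 - 28)·(136/9) - 221 = 121.5185.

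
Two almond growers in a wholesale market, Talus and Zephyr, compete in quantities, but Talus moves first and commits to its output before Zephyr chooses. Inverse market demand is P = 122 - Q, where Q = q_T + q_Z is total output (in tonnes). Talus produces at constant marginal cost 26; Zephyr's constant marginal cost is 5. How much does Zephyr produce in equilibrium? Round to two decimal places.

39.75

Solve by backward induction. Given q_T, the follower Zephyr maximises π_Z = (122 - q_T - q_Z)q_Z - 5q_Z.
Setting the follower's marginal profit to zero, 117 - q_T - 2q_Z = 0, i.e. q_Z = (117 - q_T)/2.
The leader anticipates this reaction. Substituting into P = 122 - Q gives P = 127/2 - (1/2)q_T, so π_T = (127/2 - (1/2)q_T)q_T - 26q_T.
Leader FOC: 75/2 - q_T = 0, so q_T = 75/2.
Then q_Z = (117 - 75/2)/2 = 159/4.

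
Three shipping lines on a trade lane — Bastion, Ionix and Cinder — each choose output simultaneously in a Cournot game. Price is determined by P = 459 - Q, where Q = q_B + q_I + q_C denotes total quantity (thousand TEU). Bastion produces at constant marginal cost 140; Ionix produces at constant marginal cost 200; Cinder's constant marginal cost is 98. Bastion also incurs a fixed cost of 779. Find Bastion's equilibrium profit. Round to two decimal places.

6319.06

Bastion's profit: π_B = (459 - Q)q_B - (140q_B). Setting ∂π_B/∂q_B = 0: 319 - 2q_B - (q_I + q_C) = 0.
Ionix's profit: π_I = (459 - Q)q_I - (200q_I). Setting ∂π_I/∂q_I = 0: 259 - 2q_I - (q_B + q_C) = 0.
Cinder's profit: π_C = (459 - Q)q_C - (98q_C). Setting ∂π_C/∂q_C = 0: 361 - 2q_C - (q_B + q_I) = 0.
Summing all 3 equations gives 939 − 4Q = 0, hence Q = 939/4.
Back-substituting: q_B = (319 − 939/4) = 337/4, q_I = (259 − 939/4) = 97/4, q_C = (361 − 939/4) = 505/4.
Price P = 459 - 939/4 = 897/4.
Bastion's profit: (897/4 - 140)·(337/4) - 779 = 6319.0625.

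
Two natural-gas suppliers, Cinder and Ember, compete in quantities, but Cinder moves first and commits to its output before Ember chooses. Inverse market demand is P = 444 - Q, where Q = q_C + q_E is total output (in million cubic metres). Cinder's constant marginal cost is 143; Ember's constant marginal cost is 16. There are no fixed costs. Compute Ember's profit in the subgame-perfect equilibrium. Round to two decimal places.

29070.25

The follower Ember best-responds to any q_C: π_E = (444 - Q)q_E - 16q_E.
Follower FOC: 428 - q_C - 2q_E = 0, so q_E(q_C) = (428 - q_C)/2.
The leader anticipates this reaction. Substituting into P = 444 - Q gives P = 230 - (1/2)q_C, so π_C = (230 - (1/2)q_C)q_C - 143q_C.
The leader's first-order condition 87 - q_C = 0 yields q_C = 87.
Then q_E = (428 - 87)/2 = 341/2.
Price P = 444 - 515/2 = 373/2.
Ember's profit: (373/2 - 16)·(341/2) = 29070.2500.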